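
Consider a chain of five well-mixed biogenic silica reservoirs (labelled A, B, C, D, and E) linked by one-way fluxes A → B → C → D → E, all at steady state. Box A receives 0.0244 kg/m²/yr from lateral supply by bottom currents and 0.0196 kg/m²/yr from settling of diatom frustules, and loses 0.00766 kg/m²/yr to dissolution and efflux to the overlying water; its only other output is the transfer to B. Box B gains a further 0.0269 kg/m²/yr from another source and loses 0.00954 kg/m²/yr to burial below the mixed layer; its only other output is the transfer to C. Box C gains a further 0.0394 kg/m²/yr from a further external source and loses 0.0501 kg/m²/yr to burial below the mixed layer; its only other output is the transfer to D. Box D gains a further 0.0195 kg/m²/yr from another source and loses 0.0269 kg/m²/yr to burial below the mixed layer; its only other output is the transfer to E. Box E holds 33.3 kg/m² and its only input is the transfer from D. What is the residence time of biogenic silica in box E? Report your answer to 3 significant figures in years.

Box A: F(A→B) = (0.0244 + 0.0196) − 0.00766 = 0.036340 kg/m²/yr.
Box B: F(B→C) = (0.036340 + 0.0269) − 0.00954 = 0.053700 kg/m²/yr.
Box C: F(C→D) = (0.053700 + 0.0394) − 0.0501 = 0.043000 kg/m²/yr.
Box D: F(D→E) = (0.043000 + 0.0195) − 0.0269 = 0.035600 kg/m²/yr.
Box E throughput = its input = 0.035600 kg/m²/yr; τ = 33.3 / 0.035600 = 935.4 yr.

935 yr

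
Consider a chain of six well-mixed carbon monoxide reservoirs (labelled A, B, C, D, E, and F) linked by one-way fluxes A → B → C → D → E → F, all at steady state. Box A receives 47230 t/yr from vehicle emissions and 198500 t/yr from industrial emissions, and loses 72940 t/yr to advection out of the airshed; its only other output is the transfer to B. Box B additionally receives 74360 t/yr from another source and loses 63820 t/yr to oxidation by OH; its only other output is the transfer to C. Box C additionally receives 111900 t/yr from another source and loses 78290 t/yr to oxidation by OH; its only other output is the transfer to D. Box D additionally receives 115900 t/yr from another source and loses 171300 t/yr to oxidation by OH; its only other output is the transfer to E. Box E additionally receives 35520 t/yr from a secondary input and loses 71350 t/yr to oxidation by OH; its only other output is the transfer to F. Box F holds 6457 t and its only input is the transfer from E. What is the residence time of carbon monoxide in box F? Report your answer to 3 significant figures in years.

0.0514 yr

Box A: F(A→B) = (47230 + 198500) − 72940 = 172790 t/yr.
Box B: F(B→C) = (172790 + 74360) − 63820 = 183330 t/yr.
Box C: F(C→D) = (183330 + 111900) − 78290 = 216940 t/yr.
Box D: F(D→E) = (216940 + 115900) − 171300 = 161540 t/yr.
Box E: F(E→F) = (161540 + 35520) − 71350 = 125710 t/yr.
Box F throughput = its input = 125710 t/yr; τ = 6457 / 125710 = 0.05136 yr.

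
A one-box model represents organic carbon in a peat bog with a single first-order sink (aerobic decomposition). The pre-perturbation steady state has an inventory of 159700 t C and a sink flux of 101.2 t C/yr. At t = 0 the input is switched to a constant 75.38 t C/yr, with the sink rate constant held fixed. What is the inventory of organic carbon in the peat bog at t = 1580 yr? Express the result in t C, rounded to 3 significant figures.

Residence time τ = M₀/F₀ = 1578 yr. The eventual steady state is M_∞ = M₀·(F₁/F₀) = 159700 × 75.38/101.2 = 118950 t C.
The anomaly ΔM(t) = M(t) − M_∞ decays as ΔM₀·e^(−t/τ) with ΔM₀ = 159700 − 118950 = 40750 t C.
At t = 1580 yr, e^(−t/τ) = e^(−1.001) = 0.3674, so ΔM = 14970 t C and M = 118950 + 14970 = 133930 t C.

134000 t C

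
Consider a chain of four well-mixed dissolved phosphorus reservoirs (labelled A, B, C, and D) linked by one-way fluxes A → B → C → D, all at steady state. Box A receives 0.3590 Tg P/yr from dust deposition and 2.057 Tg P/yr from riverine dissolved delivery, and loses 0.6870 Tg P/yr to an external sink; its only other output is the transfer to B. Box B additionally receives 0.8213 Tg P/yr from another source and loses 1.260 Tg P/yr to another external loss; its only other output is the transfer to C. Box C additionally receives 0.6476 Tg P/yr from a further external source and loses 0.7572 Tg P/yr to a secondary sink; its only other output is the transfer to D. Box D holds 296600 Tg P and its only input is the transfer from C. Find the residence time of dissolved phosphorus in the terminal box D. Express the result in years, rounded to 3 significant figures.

Box A: F(A→B) = (0.3590 + 2.057) − 0.6870 = 1.7290 Tg P/yr.
Box B: F(B→C) = (1.7290 + 0.8213) − 1.260 = 1.2903 Tg P/yr.
Box C: F(C→D) = (1.2903 + 0.6476) − 0.7572 = 1.1807 Tg P/yr.
Box D throughput = its input = 1.1807 Tg P/yr; τ = 296600 / 1.1807 = 251200 yr.

251000 yr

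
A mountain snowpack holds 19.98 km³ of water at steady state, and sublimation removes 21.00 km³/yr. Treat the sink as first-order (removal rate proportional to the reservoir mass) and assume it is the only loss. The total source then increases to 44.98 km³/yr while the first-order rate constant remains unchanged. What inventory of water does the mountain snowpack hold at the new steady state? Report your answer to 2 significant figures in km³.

Rate constant k = F/M = 21.00 / 19.98 = 1.051 yr⁻¹.
At the new steady state, source = k·M_new ⇒ M_new = 44.98 / 1.051 = 42.80 km³.
(Equivalently M_new = M × F_new/F_old = 19.98 × 44.98/21.00.)

43 km³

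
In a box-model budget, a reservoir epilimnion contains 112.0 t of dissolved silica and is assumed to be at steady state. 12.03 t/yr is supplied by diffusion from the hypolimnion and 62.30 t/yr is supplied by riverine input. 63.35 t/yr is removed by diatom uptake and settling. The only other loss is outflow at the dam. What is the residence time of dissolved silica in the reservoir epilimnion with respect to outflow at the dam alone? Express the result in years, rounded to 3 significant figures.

10.2 yr

At steady state ΣF_in = ΣF_out.
ΣF_in = 12.03 + 62.30 = 74.330 t/yr.
Outflow at the dam flux = ΣF_in − (63.35) = 74.330 − 63.35 = 10.98 t/yr.
τ = M / F = 112.0 / 10.98 = 10.20 yr.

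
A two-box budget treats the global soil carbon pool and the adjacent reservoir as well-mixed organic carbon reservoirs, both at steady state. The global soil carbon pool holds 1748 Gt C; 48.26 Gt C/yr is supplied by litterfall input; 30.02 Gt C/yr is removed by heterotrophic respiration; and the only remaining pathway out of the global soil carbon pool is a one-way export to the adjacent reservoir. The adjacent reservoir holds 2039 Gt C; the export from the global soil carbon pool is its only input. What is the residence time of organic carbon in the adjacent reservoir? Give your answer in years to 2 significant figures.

110 yr

Balance the global soil carbon pool: ΣF_in = 48.260 Gt C/yr.
Export to the adjacent reservoir = ΣF_in − (30.02) = 18.240 Gt C/yr.
At steady state the output of the adjacent reservoir equals its input, 18.240 Gt C/yr.
τ = M / F = 2039 / 18.240 = 111.8 yr.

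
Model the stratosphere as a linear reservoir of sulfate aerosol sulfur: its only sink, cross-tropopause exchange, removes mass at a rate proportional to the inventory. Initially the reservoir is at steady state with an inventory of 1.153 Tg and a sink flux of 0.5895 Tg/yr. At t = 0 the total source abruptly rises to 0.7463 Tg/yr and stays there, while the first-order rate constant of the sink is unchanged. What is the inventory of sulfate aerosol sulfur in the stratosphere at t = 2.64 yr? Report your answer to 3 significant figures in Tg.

1.38 Tg

The sink rate constant is k = F₀/M₀ = 0.5895/1.153 = 0.5113 yr⁻¹.
Solving dM/dt = F₁ − kM with M(0) = M₀ gives M(t) = F₁/k + (M₀ − F₁/k)·e^(−kt).
F₁/k = 0.7463/0.5113 = 1.4597 Tg; kt = 0.5113 × 2.64 = 1.350, e^(−kt) = 0.2593.
M(2.64) = 1.4597 + (1.153 − 1.4597) × 0.2593 = 1.4597 − 0.07952 = 1.3802 Tg.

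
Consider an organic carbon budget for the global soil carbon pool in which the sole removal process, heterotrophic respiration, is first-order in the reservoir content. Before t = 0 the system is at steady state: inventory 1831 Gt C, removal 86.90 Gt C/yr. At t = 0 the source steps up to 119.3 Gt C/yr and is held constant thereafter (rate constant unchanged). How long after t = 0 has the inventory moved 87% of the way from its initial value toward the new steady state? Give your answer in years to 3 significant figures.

τ = M₀/F₀ = 1831/86.90 = 21.07 yr.
The remaining gap fraction is e^(−t/τ); 87% covered ⇒ e^(−t/τ) = 0.130.
t = −τ ln(0.130) = 21.07 × 2.040 = 42.99 yr.

43.0 yr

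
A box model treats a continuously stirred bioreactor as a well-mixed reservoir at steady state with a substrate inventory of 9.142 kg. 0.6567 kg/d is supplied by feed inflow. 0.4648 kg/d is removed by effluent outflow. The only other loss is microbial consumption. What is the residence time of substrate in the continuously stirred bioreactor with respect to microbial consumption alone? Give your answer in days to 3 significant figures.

At steady state ΣF_in = ΣF_out.
ΣF_in = 0.65670 kg/d.
Microbial consumption flux = ΣF_in − (0.4648) = 0.65670 − 0.4648 = 0.1919 kg/d.
τ = M / F = 9.142 / 0.1919 = 47.64 d.

47.6 d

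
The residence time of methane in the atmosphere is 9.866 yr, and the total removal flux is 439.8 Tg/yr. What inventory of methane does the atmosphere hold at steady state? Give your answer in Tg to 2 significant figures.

τ = M/F ⇒ M = τ × F = 9.866 × 439.8 = 4339 Tg.

4300 Tg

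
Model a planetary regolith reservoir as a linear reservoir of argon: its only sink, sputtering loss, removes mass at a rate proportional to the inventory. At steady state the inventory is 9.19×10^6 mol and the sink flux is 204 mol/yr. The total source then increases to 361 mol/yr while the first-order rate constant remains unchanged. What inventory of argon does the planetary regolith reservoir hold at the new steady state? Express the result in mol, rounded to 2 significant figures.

Rate constant k = F/M = 204 / 9.19×10^6 = 2.220×10^-5 yr⁻¹.
At the new steady state, source = k·M_new ⇒ M_new = 361 / 2.220×10^-5 = 1.626×10^7 mol.
(Equivalently M_new = M × F_new/F_old = 9.19×10^6 × 361/204.)

1.6×10^7 mol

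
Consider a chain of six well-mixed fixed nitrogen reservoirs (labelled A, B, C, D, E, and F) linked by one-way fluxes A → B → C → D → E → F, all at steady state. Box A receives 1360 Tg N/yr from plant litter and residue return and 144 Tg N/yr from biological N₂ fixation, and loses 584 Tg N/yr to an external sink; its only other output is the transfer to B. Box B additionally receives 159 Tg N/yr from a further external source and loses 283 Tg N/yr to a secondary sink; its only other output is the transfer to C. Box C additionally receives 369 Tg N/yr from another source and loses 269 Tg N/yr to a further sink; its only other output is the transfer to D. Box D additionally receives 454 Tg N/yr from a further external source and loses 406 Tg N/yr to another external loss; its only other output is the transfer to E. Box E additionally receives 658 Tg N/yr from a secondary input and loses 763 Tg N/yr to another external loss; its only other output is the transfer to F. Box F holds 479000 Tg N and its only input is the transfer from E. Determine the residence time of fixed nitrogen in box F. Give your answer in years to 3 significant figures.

571 yr

Box A: F(A→B) = (1360 + 144) − 584 = 920.00 Tg N/yr.
Box B: F(B→C) = (920.00 + 159) − 283 = 796.00 Tg N/yr.
Box C: F(C→D) = (796.00 + 369) − 269 = 896.00 Tg N/yr.
Box D: F(D→E) = (896.00 + 454) − 406 = 944.00 Tg N/yr.
Box E: F(E→F) = (944.00 + 658) − 763 = 839.00 Tg N/yr.
Box F throughput = its input = 839.00 Tg N/yr; τ = 479000 / 839.00 = 570.9 yr.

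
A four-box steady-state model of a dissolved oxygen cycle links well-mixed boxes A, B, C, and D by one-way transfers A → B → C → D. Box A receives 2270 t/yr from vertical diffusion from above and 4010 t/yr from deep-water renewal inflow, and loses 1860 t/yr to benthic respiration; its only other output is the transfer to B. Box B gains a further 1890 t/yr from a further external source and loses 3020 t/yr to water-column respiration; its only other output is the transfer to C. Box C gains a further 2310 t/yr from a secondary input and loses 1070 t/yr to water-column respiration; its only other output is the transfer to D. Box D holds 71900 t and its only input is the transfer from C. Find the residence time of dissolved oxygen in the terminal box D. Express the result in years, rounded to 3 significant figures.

15.9 yr

Box A: F(A→B) = (2270 + 4010) − 1860 = 4420.0 t/yr.
Box B: F(B→C) = (4420.0 + 1890) − 3020 = 3290.0 t/yr.
Box C: F(C→D) = (3290.0 + 2310) − 1070 = 4530.0 t/yr.
Box D throughput = its input = 4530.0 t/yr; τ = 71900 / 4530.0 = 15.87 yr.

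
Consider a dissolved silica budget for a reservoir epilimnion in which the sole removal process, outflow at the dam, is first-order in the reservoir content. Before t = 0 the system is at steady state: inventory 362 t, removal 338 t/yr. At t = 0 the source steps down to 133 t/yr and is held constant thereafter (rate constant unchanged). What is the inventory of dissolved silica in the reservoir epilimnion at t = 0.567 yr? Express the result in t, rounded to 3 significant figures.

272 t

The sink rate constant is k = F₀/M₀ = 338/362 = 0.9337 yr⁻¹.
Solving dM/dt = F₁ − kM with M(0) = M₀ gives M(t) = F₁/k + (M₀ − F₁/k)·e^(−kt).
F₁/k = 133/0.9337 = 142.44 t; kt = 0.9337 × 0.567 = 0.5294, e^(−kt) = 0.5890.
M(0.567) = 142.44 + (362 − 142.44) × 0.5890 = 142.44 + 129.3 = 271.75 t.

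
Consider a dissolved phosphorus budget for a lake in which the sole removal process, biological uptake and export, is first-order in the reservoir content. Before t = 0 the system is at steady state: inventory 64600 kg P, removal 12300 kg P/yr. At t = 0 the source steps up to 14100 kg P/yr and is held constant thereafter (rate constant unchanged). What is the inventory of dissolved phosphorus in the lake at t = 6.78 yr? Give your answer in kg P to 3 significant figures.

The sink rate constant is k = F₀/M₀ = 12300/64600 = 0.1904 yr⁻¹.
Solving dM/dt = F₁ − kM with M(0) = M₀ gives M(t) = F₁/k + (M₀ − F₁/k)·e^(−kt).
F₁/k = 14100/0.1904 = 74054 kg P; kt = 0.1904 × 6.78 = 1.291, e^(−kt) = 0.2750.
M(6.78) = 74054 + (64600 − 74054) × 0.2750 = 74054 − 2600 = 71454 kg P.

71500 kg P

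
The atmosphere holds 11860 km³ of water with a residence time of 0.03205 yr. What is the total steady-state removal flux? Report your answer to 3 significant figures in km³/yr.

F = M / τ = 11860 / 0.03205 = 370000 km³/yr.

370000 km³/yr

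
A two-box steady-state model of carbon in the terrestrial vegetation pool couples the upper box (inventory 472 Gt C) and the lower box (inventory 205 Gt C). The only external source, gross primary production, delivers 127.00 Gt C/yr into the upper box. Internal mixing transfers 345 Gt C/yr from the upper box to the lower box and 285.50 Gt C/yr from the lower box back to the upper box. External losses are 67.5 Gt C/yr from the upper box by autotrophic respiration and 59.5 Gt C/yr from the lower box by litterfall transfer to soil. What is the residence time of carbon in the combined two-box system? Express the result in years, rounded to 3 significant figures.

Residence time in the combined system uses the total inventory and the total *external* removal — internal exchanges between the two boxes cancel.
M_total = 472 + 205 = 677.00 Gt C.
ΣF_external_out = 67.5 + 59.5 = 127.00 Gt C/yr.
τ = M_total / ΣF_ext = 677.00 / 127.00 = 5.331 yr.

5.33 yr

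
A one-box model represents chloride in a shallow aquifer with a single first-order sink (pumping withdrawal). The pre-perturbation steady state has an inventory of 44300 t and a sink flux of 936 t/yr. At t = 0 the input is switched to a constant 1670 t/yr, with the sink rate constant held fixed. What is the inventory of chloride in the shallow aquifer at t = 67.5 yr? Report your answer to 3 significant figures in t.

Residence time τ = M₀/F₀ = 47.33 yr. The eventual steady state is M_∞ = M₀·(F₁/F₀) = 44300 × 1670/936 = 79040 t.
The anomaly ΔM(t) = M(t) − M_∞ decays as ΔM₀·e^(−t/τ) with ΔM₀ = 44300 − 79040 = −34740 t.
At t = 67.5 yr, e^(−t/τ) = e^(−1.426) = 0.2402, so ΔM = −8345 t and M = 79040 − 8345 = 70694 t.

70700 t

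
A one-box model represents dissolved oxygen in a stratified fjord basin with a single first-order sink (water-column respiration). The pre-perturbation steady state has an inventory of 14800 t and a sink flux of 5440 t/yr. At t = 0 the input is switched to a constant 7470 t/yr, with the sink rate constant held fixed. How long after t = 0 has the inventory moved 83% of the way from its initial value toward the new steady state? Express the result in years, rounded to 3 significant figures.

4.82 yr

τ = M₀/F₀ = 14800/5440 = 2.721 yr.
The remaining gap fraction is e^(−t/τ); 83% covered ⇒ e^(−t/τ) = 0.170.
t = −τ ln(0.170) = 2.721 × 1.772 = 4.821 yr.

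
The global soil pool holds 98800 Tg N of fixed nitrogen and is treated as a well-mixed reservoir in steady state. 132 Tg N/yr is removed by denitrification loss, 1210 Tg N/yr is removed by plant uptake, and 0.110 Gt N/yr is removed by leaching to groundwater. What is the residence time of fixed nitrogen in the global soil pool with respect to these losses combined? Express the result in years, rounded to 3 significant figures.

Convert the leaching to groundwater flux: 0.110 Gt N/yr = 110.0 Tg N/yr.
Total removal = 132.0 + 1210 + 110.0 = 1452.0 Tg N/yr.
τ = M / ΣF_out = 98800 / 1452.0 = 68.04 yr.

68.0 yr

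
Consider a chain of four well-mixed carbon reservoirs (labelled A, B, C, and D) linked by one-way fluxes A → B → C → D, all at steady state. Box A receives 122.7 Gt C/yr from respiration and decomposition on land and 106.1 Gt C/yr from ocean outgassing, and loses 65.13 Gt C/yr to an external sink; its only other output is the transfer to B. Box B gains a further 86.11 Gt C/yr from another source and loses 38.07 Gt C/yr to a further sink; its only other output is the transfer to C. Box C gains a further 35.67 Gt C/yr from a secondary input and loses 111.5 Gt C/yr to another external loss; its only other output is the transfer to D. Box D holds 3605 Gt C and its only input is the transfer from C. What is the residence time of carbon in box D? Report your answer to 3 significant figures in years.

Box A: F(A→B) = (122.7 + 106.1) − 65.13 = 163.67 Gt C/yr.
Box B: F(B→C) = (163.67 + 86.11) − 38.07 = 211.71 Gt C/yr.
Box C: F(C→D) = (211.71 + 35.67) − 111.5 = 135.88 Gt C/yr.
Box D throughput = its input = 135.88 Gt C/yr; τ = 3605 / 135.88 = 26.53 yr.

26.5 yr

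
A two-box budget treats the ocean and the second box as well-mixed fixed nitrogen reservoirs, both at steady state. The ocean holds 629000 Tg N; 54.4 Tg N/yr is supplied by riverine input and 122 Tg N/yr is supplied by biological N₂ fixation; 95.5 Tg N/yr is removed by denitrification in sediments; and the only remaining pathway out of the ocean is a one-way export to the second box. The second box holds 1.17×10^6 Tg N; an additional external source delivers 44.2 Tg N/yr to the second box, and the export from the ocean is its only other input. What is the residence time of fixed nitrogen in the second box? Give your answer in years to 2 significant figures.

9400 yr

Balance the ocean: ΣF_in = 54.4 + 122 = 176.40 Tg N/yr.
Export to the second box = ΣF_in − (95.5) = 80.900 Tg N/yr.
Total input to the second box = 80.900 + 44.2 = 125.10 Tg N/yr; at steady state this equals its total output.
τ = M / F = 1.17×10^6 / 125.10 = 9353 yr.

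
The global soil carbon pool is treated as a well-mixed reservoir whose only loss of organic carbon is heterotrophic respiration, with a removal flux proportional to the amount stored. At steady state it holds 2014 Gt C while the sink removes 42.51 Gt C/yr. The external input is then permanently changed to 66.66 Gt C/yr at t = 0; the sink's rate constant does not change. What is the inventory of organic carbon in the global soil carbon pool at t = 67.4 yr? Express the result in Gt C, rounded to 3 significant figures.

The sink rate constant is k = F₀/M₀ = 42.51/2014 = 0.02111 yr⁻¹.
Solving dM/dt = F₁ − kM with M(0) = M₀ gives M(t) = F₁/k + (M₀ − F₁/k)·e^(−kt).
F₁/k = 66.66/0.02111 = 3158.2 Gt C; kt = 0.02111 × 67.4 = 1.423, e^(−kt) = 0.2411.
M(67.4) = 3158.2 + (2014 − 3158.2) × 0.2411 = 3158.2 − 275.8 = 2882.3 Gt C.

2880 Gt C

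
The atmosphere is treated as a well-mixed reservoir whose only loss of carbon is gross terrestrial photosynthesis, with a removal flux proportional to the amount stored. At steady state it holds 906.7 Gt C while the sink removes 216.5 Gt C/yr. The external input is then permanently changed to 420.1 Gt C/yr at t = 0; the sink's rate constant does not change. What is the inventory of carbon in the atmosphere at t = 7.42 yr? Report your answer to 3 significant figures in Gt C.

The sink rate constant is k = F₀/M₀ = 216.5/906.7 = 0.2388 yr⁻¹.
Solving dM/dt = F₁ − kM with M(0) = M₀ gives M(t) = F₁/k + (M₀ − F₁/k)·e^(−kt).
F₁/k = 420.1/0.2388 = 1759.4 Gt C; kt = 0.2388 × 7.42 = 1.772, e^(−kt) = 0.1700.
M(7.42) = 1759.4 + (906.7 − 1759.4) × 0.1700 = 1759.4 − 145.0 = 1614.4 Gt C.

1610 Gt C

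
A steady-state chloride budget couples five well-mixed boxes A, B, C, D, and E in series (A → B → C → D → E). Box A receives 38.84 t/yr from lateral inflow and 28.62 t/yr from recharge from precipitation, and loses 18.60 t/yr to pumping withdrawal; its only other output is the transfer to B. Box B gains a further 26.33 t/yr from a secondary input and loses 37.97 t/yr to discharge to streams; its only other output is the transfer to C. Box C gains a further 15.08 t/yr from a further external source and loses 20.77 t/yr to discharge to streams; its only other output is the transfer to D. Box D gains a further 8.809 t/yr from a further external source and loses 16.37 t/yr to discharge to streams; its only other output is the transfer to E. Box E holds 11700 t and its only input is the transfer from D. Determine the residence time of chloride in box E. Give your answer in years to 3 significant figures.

488 yr

Box A: F(A→B) = (38.84 + 28.62) − 18.60 = 48.860 t/yr.
Box B: F(B→C) = (48.860 + 26.33) − 37.97 = 37.220 t/yr.
Box C: F(C→D) = (37.220 + 15.08) − 20.77 = 31.530 t/yr.
Box D: F(D→E) = (31.530 + 8.809) − 16.37 = 23.969 t/yr.
Box E throughput = its input = 23.969 t/yr; τ = 11700 / 23.969 = 488.1 yr.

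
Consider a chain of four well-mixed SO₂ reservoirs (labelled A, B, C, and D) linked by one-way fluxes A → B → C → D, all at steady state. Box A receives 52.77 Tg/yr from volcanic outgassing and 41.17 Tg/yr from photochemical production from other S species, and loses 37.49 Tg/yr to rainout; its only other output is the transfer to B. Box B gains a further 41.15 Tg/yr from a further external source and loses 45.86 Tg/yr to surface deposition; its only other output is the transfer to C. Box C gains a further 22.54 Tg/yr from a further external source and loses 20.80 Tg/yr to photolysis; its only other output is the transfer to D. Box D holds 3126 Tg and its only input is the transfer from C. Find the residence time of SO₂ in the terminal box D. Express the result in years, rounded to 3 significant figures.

Box A: F(A→B) = (52.77 + 41.17) − 37.49 = 56.450 Tg/yr.
Box B: F(B→C) = (56.450 + 41.15) − 45.86 = 51.740 Tg/yr.
Box C: F(C→D) = (51.740 + 22.54) − 20.80 = 53.480 Tg/yr.
Box D throughput = its input = 53.480 Tg/yr; τ = 3126 / 53.480 = 58.45 yr.

58.5 yr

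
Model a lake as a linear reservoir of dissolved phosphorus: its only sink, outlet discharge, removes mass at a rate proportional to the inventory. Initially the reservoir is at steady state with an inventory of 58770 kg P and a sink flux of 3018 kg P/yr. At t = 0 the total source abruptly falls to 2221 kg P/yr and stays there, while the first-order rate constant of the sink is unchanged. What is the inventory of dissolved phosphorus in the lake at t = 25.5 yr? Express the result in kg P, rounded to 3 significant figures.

47400 kg P

Residence time τ = M₀/F₀ = 19.47 yr. The eventual steady state is M_∞ = M₀·(F₁/F₀) = 58770 × 2221/3018 = 43250 kg P.
The anomaly ΔM(t) = M(t) − M_∞ decays as ΔM₀·e^(−t/τ) with ΔM₀ = 58770 − 43250 = 15520 kg P.
At t = 25.5 yr, e^(−t/τ) = e^(−1.309) = 0.2700, so ΔM = 4190 kg P and M = 43250 + 4190 = 47440 kg P.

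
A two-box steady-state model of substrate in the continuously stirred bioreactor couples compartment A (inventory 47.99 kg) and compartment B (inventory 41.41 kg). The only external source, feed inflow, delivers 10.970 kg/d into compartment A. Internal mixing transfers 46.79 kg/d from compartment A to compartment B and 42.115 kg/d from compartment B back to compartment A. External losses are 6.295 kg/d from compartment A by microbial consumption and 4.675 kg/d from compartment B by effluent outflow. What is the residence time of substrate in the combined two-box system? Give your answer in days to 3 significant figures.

Treat the two boxes together as one reservoir: the mixing fluxes between them are internal recycling, so τ = ΣM / Σ(external losses).
M_total = 47.99 + 41.41 = 89.400 kg.
ΣF_external_out = 6.295 + 4.675 = 10.970 kg/d.
τ = M_total / ΣF_ext = 89.400 / 10.970 = 8.149 d.

8.15 d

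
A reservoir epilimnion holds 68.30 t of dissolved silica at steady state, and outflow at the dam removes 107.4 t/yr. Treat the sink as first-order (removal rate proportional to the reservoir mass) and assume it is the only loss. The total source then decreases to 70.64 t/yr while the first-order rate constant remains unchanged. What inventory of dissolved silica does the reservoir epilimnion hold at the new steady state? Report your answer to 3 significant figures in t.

44.9 t

Rate constant k = F/M = 107.4 / 68.30 = 1.572 yr⁻¹.
At the new steady state, source = k·M_new ⇒ M_new = 70.64 / 1.572 = 44.92 t.
(Equivalently M_new = M × F_new/F_old = 68.30 × 70.64/107.4.)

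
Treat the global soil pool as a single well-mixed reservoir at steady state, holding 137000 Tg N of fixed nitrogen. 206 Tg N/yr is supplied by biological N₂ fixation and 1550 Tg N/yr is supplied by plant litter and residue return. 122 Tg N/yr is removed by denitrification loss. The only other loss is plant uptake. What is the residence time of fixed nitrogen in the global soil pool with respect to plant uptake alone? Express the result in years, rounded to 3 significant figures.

At steady state ΣF_in = ΣF_out.
ΣF_in = 206 + 1550 = 1756.0 Tg N/yr.
Plant uptake flux = ΣF_in − (122) = 1756.0 − 122.0 = 1634 Tg N/yr.
τ = M / F = 137000 / 1634 = 83.84 yr.

83.8 yr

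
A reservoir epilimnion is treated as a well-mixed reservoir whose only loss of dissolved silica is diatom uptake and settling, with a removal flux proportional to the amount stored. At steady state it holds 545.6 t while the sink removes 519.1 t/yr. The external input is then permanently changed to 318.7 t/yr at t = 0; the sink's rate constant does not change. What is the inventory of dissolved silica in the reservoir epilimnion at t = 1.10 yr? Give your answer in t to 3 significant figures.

Residence time τ = M₀/F₀ = 1.051 yr. The eventual steady state is M_∞ = M₀·(F₁/F₀) = 545.6 × 318.7/519.1 = 334.97 t.
The anomaly ΔM(t) = M(t) − M_∞ decays as ΔM₀·e^(−t/τ) with ΔM₀ = 545.6 − 334.97 = 210.6 t.
At t = 1.10 yr, e^(−t/τ) = e^(−1.047) = 0.3511, so ΔM = 73.96 t and M = 334.97 + 73.96 = 408.93 t.

409 t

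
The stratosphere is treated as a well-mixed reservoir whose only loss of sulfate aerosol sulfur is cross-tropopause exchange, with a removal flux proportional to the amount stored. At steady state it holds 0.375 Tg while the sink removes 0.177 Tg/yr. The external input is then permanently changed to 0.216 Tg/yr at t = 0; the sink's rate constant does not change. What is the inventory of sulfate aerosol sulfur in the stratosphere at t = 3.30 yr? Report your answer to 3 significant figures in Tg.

0.440 Tg

Residence time τ = M₀/F₀ = 2.119 yr. The eventual steady state is M_∞ = M₀·(F₁/F₀) = 0.375 × 0.216/0.177 = 0.45763 Tg.
The anomaly ΔM(t) = M(t) − M_∞ decays as ΔM₀·e^(−t/τ) with ΔM₀ = 0.375 − 0.45763 = −0.08263 Tg.
At t = 3.30 yr, e^(−t/τ) = e^(−1.558) = 0.2106, so ΔM = −0.01740 Tg and M = 0.45763 − 0.01740 = 0.44022 Tg.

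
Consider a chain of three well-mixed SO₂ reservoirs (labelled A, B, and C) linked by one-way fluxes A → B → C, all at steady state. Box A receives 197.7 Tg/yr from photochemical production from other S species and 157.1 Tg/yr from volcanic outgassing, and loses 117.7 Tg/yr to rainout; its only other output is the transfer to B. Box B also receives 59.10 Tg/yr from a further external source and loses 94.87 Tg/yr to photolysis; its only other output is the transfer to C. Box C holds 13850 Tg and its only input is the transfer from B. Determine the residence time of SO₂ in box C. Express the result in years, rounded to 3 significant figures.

68.8 yr

Box A: F(A→B) = (197.7 + 157.1) − 117.7 = 237.10 Tg/yr.
Box B: F(B→C) = (237.10 + 59.10) − 94.87 = 201.33 Tg/yr.
Box C throughput = its input = 201.33 Tg/yr; τ = 13850 / 201.33 = 68.79 yr.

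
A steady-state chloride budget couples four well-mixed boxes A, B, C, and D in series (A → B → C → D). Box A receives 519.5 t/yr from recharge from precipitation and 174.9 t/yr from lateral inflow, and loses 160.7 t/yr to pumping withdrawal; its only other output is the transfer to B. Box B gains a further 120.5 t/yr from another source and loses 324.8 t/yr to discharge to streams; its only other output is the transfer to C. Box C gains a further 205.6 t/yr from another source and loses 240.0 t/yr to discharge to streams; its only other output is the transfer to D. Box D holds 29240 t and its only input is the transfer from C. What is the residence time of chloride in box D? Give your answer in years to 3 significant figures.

Box A: F(A→B) = (519.5 + 174.9) − 160.7 = 533.70 t/yr.
Box B: F(B→C) = (533.70 + 120.5) − 324.8 = 329.40 t/yr.
Box C: F(C→D) = (329.40 + 205.6) − 240.0 = 295.00 t/yr.
Box D throughput = its input = 295.00 t/yr; τ = 29240 / 295.00 = 99.12 yr.

99.1 yr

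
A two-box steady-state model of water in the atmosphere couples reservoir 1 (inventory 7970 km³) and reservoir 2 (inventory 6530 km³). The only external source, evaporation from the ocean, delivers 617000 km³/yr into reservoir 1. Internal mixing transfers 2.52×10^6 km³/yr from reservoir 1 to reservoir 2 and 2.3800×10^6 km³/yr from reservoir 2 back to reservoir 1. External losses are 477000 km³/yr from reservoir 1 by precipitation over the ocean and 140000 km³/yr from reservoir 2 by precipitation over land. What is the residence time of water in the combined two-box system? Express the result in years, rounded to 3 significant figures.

0.0235 yr

Treat the two boxes together as one reservoir: the mixing fluxes between them are internal recycling, so τ = ΣM / Σ(external losses).
M_total = 7970 + 6530 = 14500 km³.
ΣF_external_out = 477000 + 140000 = 617000 km³/yr.
τ = M_total / ΣF_ext = 14500 / 617000 = 0.02350 yr.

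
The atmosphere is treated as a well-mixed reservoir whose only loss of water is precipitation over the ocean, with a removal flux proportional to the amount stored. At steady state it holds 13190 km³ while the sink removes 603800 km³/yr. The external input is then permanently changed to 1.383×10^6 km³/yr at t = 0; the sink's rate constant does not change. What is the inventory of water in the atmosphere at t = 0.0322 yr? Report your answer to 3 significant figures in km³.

26300 km³

Residence time τ = M₀/F₀ = 0.02184 yr. The eventual steady state is M_∞ = M₀·(F₁/F₀) = 13190 × 1.383×10^6/603800 = 30212 km³.
The anomaly ΔM(t) = M(t) − M_∞ decays as ΔM₀·e^(−t/τ) with ΔM₀ = 13190 − 30212 = −17020 km³.
At t = 0.0322 yr, e^(−t/τ) = e^(−1.474) = 0.2290, so ΔM = −3898 km³ and M = 30212 − 3898 = 26314 km³.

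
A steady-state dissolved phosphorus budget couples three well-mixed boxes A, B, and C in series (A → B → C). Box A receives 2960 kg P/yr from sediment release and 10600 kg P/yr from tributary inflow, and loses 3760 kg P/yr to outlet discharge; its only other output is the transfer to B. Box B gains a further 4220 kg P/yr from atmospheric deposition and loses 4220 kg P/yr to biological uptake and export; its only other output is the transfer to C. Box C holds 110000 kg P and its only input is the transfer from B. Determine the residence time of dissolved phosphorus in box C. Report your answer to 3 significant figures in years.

Box A: F(A→B) = (2960 + 10600) − 3760 = 9800.0 kg P/yr.
Box B: F(B→C) = (9800.0 + 4220) − 4220 = 9800.0 kg P/yr.
Box C throughput = its input = 9800.0 kg P/yr; τ = 110000 / 9800.0 = 11.22 yr.

11.2 yr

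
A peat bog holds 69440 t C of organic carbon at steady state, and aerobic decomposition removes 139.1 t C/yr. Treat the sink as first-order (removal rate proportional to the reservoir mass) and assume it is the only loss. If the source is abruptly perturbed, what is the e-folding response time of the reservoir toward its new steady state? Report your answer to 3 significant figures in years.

For a linear reservoir the response time equals the residence time τ = M/F.
τ = 69440 / 139.1 = 499.2 yr.

499 yr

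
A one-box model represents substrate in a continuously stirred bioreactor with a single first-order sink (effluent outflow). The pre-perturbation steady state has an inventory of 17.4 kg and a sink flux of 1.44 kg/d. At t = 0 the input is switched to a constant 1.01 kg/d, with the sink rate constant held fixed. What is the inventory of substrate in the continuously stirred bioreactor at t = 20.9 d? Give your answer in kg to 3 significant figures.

13.1 kg

The sink rate constant is k = F₀/M₀ = 1.44/17.4 = 0.08276 d⁻¹.
Solving dM/dt = F₁ − kM with M(0) = M₀ gives M(t) = F₁/k + (M₀ − F₁/k)·e^(−kt).
F₁/k = 1.01/0.08276 = 12.204 kg; kt = 0.08276 × 20.9 = 1.730, e^(−kt) = 0.1773.
M(20.9) = 12.204 + (17.4 − 12.204) × 0.1773 = 12.204 + 0.9215 = 13.126 kg.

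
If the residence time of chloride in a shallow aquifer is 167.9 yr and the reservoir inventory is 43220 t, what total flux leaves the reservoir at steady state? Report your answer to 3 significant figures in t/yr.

F = M / τ = 43220 / 167.9 = 257.4 t/yr.

257 t/yr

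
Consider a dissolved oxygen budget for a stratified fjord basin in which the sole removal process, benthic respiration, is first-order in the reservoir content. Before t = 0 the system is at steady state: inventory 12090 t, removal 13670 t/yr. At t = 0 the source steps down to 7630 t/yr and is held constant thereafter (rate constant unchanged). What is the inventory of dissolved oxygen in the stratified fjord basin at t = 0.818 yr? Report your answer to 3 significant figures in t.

8870 t

τ = M₀/F₀ = 12090/13670 = 0.8844 yr; rate constant k = 1/τ.
New steady state M_∞ = F₁/k = F₁·τ = 7630 × 0.8844 = 6748.1 t.
M(t) = M_∞ + (M₀ − M_∞)·e^(−t/τ); t/τ = 0.818/0.8844 = 0.9249, so e^(−t/τ) = 0.3966.
M(t) = 6748.1 + 5342 × 0.3966 = 8866.5 t.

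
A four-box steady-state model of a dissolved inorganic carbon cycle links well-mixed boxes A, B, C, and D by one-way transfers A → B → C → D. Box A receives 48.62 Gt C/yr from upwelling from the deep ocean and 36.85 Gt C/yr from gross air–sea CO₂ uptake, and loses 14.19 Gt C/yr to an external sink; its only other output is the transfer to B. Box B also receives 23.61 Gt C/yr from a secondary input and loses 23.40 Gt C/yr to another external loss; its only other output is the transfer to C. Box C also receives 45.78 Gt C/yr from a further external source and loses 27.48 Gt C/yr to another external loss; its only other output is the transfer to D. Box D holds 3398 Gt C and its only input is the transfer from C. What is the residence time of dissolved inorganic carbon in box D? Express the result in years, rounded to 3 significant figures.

37.8 yr

Box A: F(A→B) = (48.62 + 36.85) − 14.19 = 71.280 Gt C/yr.
Box B: F(B→C) = (71.280 + 23.61) − 23.40 = 71.490 Gt C/yr.
Box C: F(C→D) = (71.490 + 45.78) − 27.48 = 89.790 Gt C/yr.
Box D throughput = its input = 89.790 Gt C/yr; τ = 3398 / 89.790 = 37.84 yr.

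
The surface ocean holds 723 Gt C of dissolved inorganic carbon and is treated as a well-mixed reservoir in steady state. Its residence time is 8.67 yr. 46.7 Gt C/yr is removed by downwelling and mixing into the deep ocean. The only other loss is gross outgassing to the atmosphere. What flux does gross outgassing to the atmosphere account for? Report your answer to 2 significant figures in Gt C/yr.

Total removal F = M/τ = 723 / 8.67 = 83.39 Gt C/yr.
Gross outgassing to the atmosphere = F − (46.7) = 83.39 − 46.70 = 36.69 Gt C/yr.

37 Gt C/yr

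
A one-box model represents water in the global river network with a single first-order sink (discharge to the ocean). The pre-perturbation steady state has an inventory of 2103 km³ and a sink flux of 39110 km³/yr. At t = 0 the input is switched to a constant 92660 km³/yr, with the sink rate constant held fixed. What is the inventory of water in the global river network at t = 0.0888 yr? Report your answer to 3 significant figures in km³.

4430 km³

Residence time τ = M₀/F₀ = 0.05377 yr. The eventual steady state is M_∞ = M₀·(F₁/F₀) = 2103 × 92660/39110 = 4982.5 km³.
The anomaly ΔM(t) = M(t) − M_∞ decays as ΔM₀·e^(−t/τ) with ΔM₀ = 2103 − 4982.5 = −2879 km³.
At t = 0.0888 yr, e^(−t/τ) = e^(−1.651) = 0.1918, so ΔM = −552.2 km³ and M = 4982.5 − 552.2 = 4430.3 km³.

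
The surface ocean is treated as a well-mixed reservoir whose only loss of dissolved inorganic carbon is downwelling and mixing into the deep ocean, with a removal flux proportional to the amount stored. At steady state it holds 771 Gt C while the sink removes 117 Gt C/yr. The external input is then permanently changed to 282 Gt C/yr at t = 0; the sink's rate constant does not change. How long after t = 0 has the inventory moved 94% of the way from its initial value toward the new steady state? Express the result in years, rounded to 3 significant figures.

18.5 yr

τ = M₀/F₀ = 771/117 = 6.590 yr.
The remaining gap fraction is e^(−t/τ); 94% covered ⇒ e^(−t/τ) = 0.0600.
t = −τ ln(0.0600) = 6.590 × 2.813 = 18.54 yr.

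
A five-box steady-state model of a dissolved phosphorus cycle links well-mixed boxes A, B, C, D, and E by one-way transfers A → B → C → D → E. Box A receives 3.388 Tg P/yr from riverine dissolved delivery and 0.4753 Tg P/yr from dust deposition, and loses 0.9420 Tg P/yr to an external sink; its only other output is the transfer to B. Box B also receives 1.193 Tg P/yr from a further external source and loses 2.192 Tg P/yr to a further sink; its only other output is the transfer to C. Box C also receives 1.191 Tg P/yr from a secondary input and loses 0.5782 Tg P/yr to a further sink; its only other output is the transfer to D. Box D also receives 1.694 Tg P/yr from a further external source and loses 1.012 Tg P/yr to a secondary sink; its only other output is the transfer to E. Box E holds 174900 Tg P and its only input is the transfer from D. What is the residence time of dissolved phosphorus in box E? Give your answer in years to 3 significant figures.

54400 yr

Box A: F(A→B) = (3.388 + 0.4753) − 0.9420 = 2.9213 Tg P/yr.
Box B: F(B→C) = (2.9213 + 1.193) − 2.192 = 1.9223 Tg P/yr.
Box C: F(C→D) = (1.9223 + 1.191) − 0.5782 = 2.5351 Tg P/yr.
Box D: F(D→E) = (2.5351 + 1.694) − 1.012 = 3.2171 Tg P/yr.
Box E throughput = its input = 3.2171 Tg P/yr; τ = 174900 / 3.2171 = 54370 yr.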